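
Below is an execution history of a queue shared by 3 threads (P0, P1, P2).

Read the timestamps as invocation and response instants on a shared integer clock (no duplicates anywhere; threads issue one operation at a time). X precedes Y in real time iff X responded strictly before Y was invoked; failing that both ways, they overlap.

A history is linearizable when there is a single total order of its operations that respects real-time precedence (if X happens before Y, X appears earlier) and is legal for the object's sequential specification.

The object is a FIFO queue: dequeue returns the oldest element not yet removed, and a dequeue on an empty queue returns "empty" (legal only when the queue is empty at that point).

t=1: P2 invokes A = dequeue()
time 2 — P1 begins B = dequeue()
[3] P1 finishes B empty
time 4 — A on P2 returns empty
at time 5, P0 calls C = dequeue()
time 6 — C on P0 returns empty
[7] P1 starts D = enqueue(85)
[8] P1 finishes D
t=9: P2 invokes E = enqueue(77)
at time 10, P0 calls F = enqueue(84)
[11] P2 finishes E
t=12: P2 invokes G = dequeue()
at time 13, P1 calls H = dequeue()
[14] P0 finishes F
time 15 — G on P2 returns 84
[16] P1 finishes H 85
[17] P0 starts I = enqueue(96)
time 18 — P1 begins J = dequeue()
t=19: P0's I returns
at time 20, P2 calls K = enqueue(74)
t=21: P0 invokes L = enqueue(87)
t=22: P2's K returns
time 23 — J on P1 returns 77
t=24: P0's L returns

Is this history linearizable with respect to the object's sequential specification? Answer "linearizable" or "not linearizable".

one valid linearization: A, B, C, D, F, E, H, G, I, J, K, L
after step 1 (A dequeue() → empty): queue <>
after step 2 (B dequeue() → empty): queue <>
after step 3 (C dequeue() → empty): queue <>
after step 4 (D enqueue(85)): queue <85>
after step 5 (F enqueue(84)): queue <85,84>
after step 6 (E enqueue(77)): queue <85,84,77>
after step 7 (H dequeue() → 85): queue <84,77>
after step 8 (G dequeue() → 84): queue <77>
after step 9 (I enqueue(96)): queue <77,96>
after step 10 (J dequeue() → 77): queue <96>
after step 11 (K enqueue(74)): queue <96,74>
after step 12 (L enqueue(87)): queue <96,74,87>

linearizable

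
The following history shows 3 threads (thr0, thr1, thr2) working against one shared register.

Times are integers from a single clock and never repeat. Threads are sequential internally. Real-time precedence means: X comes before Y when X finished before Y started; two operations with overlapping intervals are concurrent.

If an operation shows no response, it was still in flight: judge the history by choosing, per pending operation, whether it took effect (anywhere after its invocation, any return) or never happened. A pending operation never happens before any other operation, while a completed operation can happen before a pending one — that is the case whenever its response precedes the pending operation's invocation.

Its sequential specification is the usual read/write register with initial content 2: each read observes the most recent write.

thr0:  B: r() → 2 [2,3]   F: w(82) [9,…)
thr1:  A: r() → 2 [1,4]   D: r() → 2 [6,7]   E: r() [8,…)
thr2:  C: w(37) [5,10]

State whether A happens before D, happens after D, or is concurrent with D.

A spans [1,4], D spans [6,7]
resp(A)=4 < inv(D)=6

before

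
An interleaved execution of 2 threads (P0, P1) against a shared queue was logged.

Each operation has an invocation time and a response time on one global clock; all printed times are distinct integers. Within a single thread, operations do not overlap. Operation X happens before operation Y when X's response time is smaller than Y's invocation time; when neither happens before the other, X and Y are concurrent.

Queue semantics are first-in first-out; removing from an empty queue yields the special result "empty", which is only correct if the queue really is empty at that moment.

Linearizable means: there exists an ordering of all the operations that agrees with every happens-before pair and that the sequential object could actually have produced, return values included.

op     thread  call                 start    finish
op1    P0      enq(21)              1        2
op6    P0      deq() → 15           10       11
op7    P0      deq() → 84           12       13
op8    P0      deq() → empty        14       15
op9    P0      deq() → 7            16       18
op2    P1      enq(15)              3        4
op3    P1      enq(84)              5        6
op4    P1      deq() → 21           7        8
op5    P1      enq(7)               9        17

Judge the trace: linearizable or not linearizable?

a witness: op1, op2, op3, op4, op6, op7, op8, op5, op9
step 1: op1 enq(21) — queue <21>
step 2: op2 enq(15) — queue <21,15>
step 3: op3 enq(84) — queue <21,15,84>
step 4: op4 deq() → 21 — queue <15,84>
step 5: op6 deq() → 15 — queue <84>
step 6: op7 deq() → 84 — queue <>
step 7: op8 deq() → empty — queue <>
step 8: op5 enq(7) — queue <7>
step 9: op9 deq() → 7 — queue <>

linearizable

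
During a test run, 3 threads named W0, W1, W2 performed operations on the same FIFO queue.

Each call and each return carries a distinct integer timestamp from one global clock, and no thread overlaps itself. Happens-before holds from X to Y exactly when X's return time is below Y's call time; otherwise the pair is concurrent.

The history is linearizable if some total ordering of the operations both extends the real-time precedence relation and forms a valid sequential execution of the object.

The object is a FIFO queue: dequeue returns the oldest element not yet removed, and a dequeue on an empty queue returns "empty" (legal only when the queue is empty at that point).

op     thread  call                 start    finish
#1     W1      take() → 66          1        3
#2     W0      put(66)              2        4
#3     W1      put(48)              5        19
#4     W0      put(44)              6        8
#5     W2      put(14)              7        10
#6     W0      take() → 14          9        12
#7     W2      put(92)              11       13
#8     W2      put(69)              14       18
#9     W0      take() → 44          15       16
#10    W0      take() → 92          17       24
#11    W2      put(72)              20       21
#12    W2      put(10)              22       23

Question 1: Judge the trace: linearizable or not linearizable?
linearizable

one valid linearization: #2, #1, #5, #4, #6, #7, #3, #8, #9, #10, #11, #12
1. #2 put(66), leaving queue <66>
2. #1 take() → 66, leaving queue <>
3. #5 put(14), leaving queue <14>
4. #4 put(44), leaving queue <14,44>
5. #6 take() → 14, leaving queue <44>
6. #7 put(92), leaving queue <44,92>
7. #3 put(48), leaving queue <44,92,48>
8. #8 put(69), leaving queue <44,92,48,69>
9. #9 take() → 44, leaving queue <92,48,69>
10. #10 take() → 92, leaving queue <48,69>
11. #11 put(72), leaving queue <48,69,72>
12. #12 put(10), leaving queue <48,69,72,10>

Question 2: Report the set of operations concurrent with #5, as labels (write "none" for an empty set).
#3, #4, #6

#5 spans [7,10]: anything still running between times 7 and 10 counts as concurrent
#1 [1,3]: before
#2 [2,4]: before
#3 [5,19]: concurrent
#4 [6,8]: concurrent
#6 [9,12]: concurrent
#7 [11,13]: after
#8 [14,18]: after
#9 [15,16]: after
#10 [17,24]: after
#11 [20,21]: after
#12 [22,23]: after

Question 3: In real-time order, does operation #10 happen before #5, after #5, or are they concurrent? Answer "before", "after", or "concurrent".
after

#10 spans [17,24], #5 spans [7,10]
resp(#5)=10 < inv(#10)=17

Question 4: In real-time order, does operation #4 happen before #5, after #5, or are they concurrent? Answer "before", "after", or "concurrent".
concurrent

#4 spans [6,8], #5 spans [7,10]
the intervals overlap in both directions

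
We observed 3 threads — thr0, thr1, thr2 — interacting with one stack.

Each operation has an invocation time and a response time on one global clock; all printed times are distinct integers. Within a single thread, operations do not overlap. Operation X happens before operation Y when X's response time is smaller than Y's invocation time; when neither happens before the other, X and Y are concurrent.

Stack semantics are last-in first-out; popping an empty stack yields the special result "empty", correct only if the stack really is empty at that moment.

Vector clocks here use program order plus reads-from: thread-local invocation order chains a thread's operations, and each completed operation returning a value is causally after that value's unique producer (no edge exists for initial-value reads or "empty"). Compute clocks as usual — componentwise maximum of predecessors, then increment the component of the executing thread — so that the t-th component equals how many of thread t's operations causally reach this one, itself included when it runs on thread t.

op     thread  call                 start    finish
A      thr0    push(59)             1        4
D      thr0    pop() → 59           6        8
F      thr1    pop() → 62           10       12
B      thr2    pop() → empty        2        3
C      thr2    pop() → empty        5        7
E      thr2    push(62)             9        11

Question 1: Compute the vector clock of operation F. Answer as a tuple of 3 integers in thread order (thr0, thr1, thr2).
Answer: (0, 1, 3)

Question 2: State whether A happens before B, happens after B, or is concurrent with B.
Answer: concurrent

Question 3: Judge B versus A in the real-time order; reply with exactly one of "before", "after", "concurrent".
Answer: concurrent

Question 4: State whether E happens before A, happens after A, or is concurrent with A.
Answer: after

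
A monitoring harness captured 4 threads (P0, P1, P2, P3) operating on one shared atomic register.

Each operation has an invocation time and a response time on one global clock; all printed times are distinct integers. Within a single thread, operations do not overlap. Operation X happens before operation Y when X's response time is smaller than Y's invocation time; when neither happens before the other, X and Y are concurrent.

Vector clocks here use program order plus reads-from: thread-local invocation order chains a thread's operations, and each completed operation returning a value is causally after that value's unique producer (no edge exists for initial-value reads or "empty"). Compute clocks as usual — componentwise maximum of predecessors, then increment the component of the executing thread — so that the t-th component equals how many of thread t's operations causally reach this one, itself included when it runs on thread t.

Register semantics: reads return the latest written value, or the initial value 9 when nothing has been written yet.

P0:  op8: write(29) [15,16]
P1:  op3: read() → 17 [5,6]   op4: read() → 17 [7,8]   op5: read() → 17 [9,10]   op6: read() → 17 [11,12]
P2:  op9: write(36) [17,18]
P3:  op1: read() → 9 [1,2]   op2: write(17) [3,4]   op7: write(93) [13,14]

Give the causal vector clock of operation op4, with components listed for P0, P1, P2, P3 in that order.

op1, invoked 1, has no incoming edges; only P3's bump applies → (0, 0, 0, 1)
op9, invoked 17, has no incoming edges; only P2's bump applies → (0, 0, 1, 0)
op8, invoked 15, has no incoming edges; only P0's bump applies → (1, 0, 0, 0)
from VC(op1)=(0, 0, 0, 1), op2 (invoked 3) maxes components and bumps P3 → (0, 0, 0, 2)
from VC(op2)=(0, 0, 0, 2), op7 (invoked 13) maxes components and bumps P3 → (0, 0, 0, 3)
from VC(op2)=(0, 0, 0, 2), op3 (invoked 5) maxes components and bumps P1 → (0, 1, 0, 2)
from VC(op2)=(0, 0, 0, 2), VC(op3)=(0, 1, 0, 2), op4 (invoked 7) maxes components and bumps P1 → (0, 2, 0, 2)
from VC(op2)=(0, 0, 0, 2), VC(op4)=(0, 2, 0, 2), op5 (invoked 9) maxes components and bumps P1 → (0, 3, 0, 2)
from VC(op2)=(0, 0, 0, 2), VC(op5)=(0, 3, 0, 2), op6 (invoked 11) maxes components and bumps P1 → (0, 4, 0, 2)
target: VC(op4) = (0, 2, 0, 2)

(0, 2, 0, 2)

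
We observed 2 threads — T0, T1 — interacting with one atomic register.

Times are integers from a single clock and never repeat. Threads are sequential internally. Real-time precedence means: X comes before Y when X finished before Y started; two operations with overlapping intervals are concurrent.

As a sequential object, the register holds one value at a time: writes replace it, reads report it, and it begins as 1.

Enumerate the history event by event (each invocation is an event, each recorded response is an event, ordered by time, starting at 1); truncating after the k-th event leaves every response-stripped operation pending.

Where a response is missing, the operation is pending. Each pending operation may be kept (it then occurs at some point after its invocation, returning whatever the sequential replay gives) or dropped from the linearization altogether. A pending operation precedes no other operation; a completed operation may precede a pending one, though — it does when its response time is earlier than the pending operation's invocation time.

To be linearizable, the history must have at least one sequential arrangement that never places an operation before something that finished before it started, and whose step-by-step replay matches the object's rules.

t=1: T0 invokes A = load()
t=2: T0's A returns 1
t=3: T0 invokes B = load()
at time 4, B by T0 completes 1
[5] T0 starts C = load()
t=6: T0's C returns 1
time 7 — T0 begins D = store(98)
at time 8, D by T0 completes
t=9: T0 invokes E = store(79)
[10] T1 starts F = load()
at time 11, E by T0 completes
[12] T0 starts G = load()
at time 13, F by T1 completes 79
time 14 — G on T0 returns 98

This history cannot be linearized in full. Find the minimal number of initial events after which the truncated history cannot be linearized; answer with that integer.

14

events 1..13 are still linearizable — one witness is A, B, C, D, E, F:
1. A load() → 1, leaving value 1
2. B load() → 1, leaving value 1
3. C load() → 1, leaving value 1
4. D store(98), leaving value 98
5. E store(79), leaving value 79
6. F load() → 79, leaving value 79
event 14 — G's response, time 14 — after it, nothing linearizes
for example A, B, C, D, E, F, G fails at step 7: G load() → 98 is not legal there
for example A, B, C, D, E, G, F fails at step 6: G load() → 98 is not legal there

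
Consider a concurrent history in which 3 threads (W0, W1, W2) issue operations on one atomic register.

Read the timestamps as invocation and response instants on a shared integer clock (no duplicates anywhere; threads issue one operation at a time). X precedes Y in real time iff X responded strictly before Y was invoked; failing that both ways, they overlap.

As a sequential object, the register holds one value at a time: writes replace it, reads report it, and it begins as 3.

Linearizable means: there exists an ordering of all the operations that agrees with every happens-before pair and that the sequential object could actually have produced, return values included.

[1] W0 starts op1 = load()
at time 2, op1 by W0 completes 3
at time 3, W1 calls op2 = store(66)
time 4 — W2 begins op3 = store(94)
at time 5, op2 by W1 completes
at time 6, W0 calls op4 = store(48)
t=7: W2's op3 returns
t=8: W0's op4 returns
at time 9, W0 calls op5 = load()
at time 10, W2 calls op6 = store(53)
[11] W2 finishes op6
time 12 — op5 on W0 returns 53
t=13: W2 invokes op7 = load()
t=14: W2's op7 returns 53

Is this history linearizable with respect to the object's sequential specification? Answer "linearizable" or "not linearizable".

linearizable

a witness: op1, op2, op3, op4, op6, op5, op7
after step 1 (op1 load() → 3): value 3
after step 2 (op2 store(66)): value 66
after step 3 (op3 store(94)): value 94
after step 4 (op4 store(48)): value 48
after step 5 (op6 store(53)): value 53
after step 6 (op5 load() → 53): value 53
after step 7 (op7 load() → 53): value 53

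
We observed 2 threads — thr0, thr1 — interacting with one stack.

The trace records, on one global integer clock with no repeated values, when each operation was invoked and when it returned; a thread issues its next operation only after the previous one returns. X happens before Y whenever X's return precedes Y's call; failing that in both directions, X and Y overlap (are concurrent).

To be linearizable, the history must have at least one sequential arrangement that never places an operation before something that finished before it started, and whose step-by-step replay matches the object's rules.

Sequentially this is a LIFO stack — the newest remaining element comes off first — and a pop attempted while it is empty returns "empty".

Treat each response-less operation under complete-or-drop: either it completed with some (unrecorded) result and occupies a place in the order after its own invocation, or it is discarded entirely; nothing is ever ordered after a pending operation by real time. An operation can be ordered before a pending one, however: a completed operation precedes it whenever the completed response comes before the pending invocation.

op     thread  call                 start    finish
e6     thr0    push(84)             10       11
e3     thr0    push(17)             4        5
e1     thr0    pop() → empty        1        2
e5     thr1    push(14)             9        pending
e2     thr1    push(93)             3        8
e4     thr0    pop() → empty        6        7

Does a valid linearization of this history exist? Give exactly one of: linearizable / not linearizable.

already the first 7 events (up to e4's response at time 7) admit no linearization; the first 6 still do
the completed operations (3 total) allow one real-time order; the stack replay rejects it
no escape via the 1 pending operation (e2): every completion choice fails
for example e1, e3, e4 (pending dropped) fails at step 3: e4 pop() → empty is not legal there

not linearizable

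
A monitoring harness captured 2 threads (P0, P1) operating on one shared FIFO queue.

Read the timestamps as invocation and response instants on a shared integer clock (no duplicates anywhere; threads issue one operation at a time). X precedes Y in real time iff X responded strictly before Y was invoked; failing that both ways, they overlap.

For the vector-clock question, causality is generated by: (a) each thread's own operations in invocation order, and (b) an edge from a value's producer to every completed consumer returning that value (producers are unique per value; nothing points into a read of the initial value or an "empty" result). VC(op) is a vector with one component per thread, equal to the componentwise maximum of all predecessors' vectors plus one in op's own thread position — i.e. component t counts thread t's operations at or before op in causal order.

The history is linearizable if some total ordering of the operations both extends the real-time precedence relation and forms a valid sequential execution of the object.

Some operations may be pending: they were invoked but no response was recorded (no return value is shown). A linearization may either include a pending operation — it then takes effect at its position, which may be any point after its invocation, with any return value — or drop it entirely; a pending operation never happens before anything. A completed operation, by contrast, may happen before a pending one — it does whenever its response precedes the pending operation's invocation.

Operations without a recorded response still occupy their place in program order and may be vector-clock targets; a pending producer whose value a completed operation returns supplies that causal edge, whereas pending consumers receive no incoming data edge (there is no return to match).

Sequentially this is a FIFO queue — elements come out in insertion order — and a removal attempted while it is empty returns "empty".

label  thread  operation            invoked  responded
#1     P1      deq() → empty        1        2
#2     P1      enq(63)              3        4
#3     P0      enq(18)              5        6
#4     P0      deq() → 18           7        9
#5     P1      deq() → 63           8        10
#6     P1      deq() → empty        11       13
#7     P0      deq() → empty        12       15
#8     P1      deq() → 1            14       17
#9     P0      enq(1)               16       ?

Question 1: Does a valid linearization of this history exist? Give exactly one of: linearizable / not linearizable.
witness order: #1, #2, #3, #5, #4, #6, #7, #9, #8
after step 1 (#1 deq() → empty): queue <>
after step 2 (#2 enq(63)): queue <63>
after step 3 (#3 enq(18)): queue <63,18>
after step 4 (#5 deq() → 63): queue <18>
after step 5 (#4 deq() → 18): queue <>
after step 6 (#6 deq() → empty): queue <>
after step 7 (#7 deq() → empty): queue <>
after step 8 (#9 enq(1) (pending, included)): queue <1>
after step 9 (#8 deq() → 1): queue <>

linearizable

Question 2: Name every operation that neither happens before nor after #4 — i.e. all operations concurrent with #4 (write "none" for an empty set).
#4 spans [7,9]: anything still running between times 7 and 9 counts as concurrent
#1 [1,2]: before
#2 [3,4]: before
#3 [5,6]: before
#5 [8,10]: concurrent
#6 [11,13]: after
#7 [12,15]: after
#8 [14,17]: after
#9 [16,…): after

#5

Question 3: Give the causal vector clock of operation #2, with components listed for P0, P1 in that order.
no predecessors for #1 (invoked 1): P1 increments from zero → (0, 1)
no predecessors for #3 (invoked 5): P0 increments from zero → (1, 0)
merge at #2 (invoked 3): VC(#1)=(0, 1), own-thread bump on P1 → (0, 2)
merge at #4 (invoked 7): VC(#3)=(1, 0), own-thread bump on P0 → (2, 0)
merge at #5 (invoked 8): VC(#2)=(0, 2), own-thread bump on P1 → (0, 3)
merge at #7 (invoked 12): VC(#4)=(2, 0), own-thread bump on P0 → (3, 0)
merge at #6 (invoked 11): VC(#5)=(0, 3), own-thread bump on P1 → (0, 4)
merge at #9 (invoked 16): VC(#7)=(3, 0), own-thread bump on P0 → (4, 0)
merge at #8 (invoked 14): VC(#6)=(0, 4), VC(#9)=(4, 0), own-thread bump on P1 → (4, 5)
target: VC(#2) = (0, 2)

(0, 2)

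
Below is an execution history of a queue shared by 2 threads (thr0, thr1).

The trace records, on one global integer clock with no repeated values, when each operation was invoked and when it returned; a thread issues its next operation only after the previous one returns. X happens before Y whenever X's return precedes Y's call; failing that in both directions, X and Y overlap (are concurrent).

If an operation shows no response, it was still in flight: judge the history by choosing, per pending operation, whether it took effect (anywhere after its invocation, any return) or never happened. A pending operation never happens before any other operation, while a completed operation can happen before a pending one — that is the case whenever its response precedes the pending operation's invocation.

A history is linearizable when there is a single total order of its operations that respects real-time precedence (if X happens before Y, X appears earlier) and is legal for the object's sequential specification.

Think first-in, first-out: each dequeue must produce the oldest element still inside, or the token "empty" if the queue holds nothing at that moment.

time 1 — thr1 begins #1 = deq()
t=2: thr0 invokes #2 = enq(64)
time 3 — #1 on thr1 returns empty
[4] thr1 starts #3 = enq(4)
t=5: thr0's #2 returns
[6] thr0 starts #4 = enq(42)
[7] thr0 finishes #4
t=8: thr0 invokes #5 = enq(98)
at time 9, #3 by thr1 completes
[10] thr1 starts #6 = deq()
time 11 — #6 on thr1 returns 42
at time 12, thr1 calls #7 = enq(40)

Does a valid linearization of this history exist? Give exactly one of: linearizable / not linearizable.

not linearizable

events 1..10 are fine; event 11 — the response of #6 at time 11 — makes the prefix non-linearizable
real-time-consistent orders of the 5 completed operations: 5 — all fail the queue replay
every completion of the 1 pending operation (#5) was checked; none linearizes
for example #1, #2, #3, #4, #6 (pending dropped) fails at step 5: #6 deq() → 42 is not legal there
for example #1, #2, #4, #3, #6 (pending dropped) fails at step 5: #6 deq() → 42 is not legal there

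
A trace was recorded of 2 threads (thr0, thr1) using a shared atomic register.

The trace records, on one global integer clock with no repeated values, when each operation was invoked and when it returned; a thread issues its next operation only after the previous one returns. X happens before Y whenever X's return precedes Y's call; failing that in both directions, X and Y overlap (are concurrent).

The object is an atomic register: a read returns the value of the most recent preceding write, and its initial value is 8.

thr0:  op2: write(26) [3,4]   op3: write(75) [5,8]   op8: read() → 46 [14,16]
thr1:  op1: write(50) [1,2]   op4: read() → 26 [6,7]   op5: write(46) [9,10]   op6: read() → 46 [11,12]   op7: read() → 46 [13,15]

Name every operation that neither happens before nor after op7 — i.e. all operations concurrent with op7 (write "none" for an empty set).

op8

op7 runs from 13 to 15; window-overlapping ops are concurrent
op1 [1,2]: before
op2 [3,4]: before
op3 [5,8]: before
op4 [6,7]: before
op5 [9,10]: before
op6 [11,12]: before
op8 [14,16]: concurrent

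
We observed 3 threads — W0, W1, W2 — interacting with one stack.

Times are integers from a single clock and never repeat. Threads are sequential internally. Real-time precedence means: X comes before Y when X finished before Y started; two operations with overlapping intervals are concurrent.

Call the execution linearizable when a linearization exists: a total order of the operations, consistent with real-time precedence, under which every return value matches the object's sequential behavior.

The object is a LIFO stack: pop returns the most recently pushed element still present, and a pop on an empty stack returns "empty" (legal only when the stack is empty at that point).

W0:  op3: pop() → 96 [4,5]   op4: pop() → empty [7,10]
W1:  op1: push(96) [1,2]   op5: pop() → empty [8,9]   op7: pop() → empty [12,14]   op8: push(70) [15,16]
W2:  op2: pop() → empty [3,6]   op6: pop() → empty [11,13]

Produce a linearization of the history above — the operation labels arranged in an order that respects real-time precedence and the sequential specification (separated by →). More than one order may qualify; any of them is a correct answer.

1. op1 push(96), leaving stack <96>
2. op3 pop() → 96, leaving stack <>
3. op2 pop() → empty, leaving stack <>
4. op4 pop() → empty, leaving stack <>
5. op5 pop() → empty, leaving stack <>
6. op6 pop() → empty, leaving stack <>
7. op7 pop() → empty, leaving stack <>
8. op8 push(70), leaving stack <70>

op1 → op3 → op2 → op4 → op5 → op6 → op7 → op8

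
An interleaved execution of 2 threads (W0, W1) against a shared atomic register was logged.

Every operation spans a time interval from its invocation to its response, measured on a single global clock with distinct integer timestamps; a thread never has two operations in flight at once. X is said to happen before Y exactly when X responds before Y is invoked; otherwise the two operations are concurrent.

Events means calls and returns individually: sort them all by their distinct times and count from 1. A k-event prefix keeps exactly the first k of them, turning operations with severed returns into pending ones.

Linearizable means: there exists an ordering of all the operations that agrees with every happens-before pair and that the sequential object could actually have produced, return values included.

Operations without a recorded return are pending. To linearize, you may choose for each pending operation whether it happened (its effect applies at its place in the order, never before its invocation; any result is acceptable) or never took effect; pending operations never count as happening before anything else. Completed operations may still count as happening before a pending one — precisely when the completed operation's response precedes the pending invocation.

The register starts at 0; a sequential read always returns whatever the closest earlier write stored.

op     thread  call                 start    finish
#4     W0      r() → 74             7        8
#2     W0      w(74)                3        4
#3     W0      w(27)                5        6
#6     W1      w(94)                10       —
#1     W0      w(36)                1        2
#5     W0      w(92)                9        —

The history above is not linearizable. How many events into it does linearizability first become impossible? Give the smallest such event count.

8

events 1..7 are linearizable, e.g. via #1, #2, #3:
1. #1 w(36), leaving value 36
2. #2 w(74), leaving value 74
3. #3 w(27), leaving value 27
event 8 — #4's response, time 8 — after it, nothing linearizes
e.g. #1, #2, #3, #4: illegal at step 4, since #4 r() → 74 cannot apply there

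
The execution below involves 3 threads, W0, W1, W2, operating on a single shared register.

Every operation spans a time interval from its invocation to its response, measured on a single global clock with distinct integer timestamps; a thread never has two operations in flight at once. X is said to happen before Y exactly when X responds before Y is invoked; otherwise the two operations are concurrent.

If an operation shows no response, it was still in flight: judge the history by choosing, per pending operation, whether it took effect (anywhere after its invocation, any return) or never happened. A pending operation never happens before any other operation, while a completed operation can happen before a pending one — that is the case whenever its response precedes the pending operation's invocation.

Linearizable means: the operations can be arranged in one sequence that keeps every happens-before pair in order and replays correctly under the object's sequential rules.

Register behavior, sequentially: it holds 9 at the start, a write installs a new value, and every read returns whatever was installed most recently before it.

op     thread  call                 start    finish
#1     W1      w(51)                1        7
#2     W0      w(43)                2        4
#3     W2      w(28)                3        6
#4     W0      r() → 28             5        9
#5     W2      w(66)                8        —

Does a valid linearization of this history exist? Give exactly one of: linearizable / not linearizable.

linearizable

one valid linearization: #1, #2, #3, #4
step 1: #1 w(51) — value 51
step 2: #2 w(43) — value 43
step 3: #3 w(28) — value 28
step 4: #4 r() → 28 — value 28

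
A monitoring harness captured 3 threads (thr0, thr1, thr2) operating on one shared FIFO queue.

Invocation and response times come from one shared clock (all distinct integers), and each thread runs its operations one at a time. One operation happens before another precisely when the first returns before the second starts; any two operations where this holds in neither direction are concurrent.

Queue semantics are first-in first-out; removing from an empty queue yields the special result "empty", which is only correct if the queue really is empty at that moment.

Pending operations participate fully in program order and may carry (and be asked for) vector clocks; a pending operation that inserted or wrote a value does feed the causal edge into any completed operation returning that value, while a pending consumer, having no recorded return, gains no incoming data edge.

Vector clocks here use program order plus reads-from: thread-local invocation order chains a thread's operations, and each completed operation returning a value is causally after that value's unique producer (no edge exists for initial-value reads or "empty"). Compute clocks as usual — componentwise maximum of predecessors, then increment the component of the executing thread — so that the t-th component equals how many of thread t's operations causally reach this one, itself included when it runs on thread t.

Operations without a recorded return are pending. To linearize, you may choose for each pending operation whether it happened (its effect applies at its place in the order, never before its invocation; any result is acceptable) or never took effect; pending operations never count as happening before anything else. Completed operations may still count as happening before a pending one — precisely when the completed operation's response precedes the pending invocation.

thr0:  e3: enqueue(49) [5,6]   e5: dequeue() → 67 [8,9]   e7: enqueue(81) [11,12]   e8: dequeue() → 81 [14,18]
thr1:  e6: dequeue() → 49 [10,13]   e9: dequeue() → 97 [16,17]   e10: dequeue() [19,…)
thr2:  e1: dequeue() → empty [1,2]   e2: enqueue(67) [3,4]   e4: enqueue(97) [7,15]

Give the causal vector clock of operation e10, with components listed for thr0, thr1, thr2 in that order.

(1, 3, 3)

VC(e1, invoked at 1): no causal predecessors; +1 on thr2 → (0, 0, 1)
VC(e3, invoked at 5): no causal predecessors; +1 on thr0 → (1, 0, 0)
invoked at 3, e2 merges VC(e1)=(0, 0, 1) and bumps thr2's slot → (0, 0, 2)
invoked at 10, e6 merges VC(e3)=(1, 0, 0) and bumps thr1's slot → (1, 1, 0)
invoked at 7, e4 merges VC(e2)=(0, 0, 2) and bumps thr2's slot → (0, 0, 3)
invoked at 8, e5 merges VC(e2)=(0, 0, 2), VC(e3)=(1, 0, 0) and bumps thr0's slot → (2, 0, 2)
invoked at 11, e7 merges VC(e5)=(2, 0, 2) and bumps thr0's slot → (3, 0, 2)
invoked at 16, e9 merges VC(e4)=(0, 0, 3), VC(e6)=(1, 1, 0) and bumps thr1's slot → (1, 2, 3)
invoked at 14, e8 merges VC(e7)=(3, 0, 2) and bumps thr0's slot → (4, 0, 2)
invoked at 19, e10 merges VC(e9)=(1, 2, 3) and bumps thr1's slot → (1, 3, 3)
target: VC(e10) = (1, 3, 3)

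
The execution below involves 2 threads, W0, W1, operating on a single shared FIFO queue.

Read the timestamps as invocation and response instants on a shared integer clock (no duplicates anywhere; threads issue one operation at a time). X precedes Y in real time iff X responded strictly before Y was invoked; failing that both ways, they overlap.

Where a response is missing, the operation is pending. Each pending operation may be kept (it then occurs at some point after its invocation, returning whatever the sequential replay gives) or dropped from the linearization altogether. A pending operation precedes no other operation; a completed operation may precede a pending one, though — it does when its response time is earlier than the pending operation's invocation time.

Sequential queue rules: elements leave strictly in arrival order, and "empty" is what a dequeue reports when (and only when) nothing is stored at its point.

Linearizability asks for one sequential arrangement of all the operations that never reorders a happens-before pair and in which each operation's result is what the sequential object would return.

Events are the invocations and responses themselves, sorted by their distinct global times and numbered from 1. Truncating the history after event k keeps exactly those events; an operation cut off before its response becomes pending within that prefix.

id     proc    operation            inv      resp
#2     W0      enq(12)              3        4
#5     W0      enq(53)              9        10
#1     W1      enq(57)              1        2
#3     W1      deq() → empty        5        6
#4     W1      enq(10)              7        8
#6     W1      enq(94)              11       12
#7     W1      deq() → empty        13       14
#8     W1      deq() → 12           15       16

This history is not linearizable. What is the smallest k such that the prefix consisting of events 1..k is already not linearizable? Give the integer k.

6

events 1..5 are linearizable; a witness order is #1, #2:
after step 1 (#1 enq(57)): queue <57>
after step 2 (#2 enq(12)): queue <57,12>
once event 6 joins (#3's response, time 6), exhaustive search finds no witness
take #1, #2, #3: step 3 already fails, because #3 deq() → empty cannot occur there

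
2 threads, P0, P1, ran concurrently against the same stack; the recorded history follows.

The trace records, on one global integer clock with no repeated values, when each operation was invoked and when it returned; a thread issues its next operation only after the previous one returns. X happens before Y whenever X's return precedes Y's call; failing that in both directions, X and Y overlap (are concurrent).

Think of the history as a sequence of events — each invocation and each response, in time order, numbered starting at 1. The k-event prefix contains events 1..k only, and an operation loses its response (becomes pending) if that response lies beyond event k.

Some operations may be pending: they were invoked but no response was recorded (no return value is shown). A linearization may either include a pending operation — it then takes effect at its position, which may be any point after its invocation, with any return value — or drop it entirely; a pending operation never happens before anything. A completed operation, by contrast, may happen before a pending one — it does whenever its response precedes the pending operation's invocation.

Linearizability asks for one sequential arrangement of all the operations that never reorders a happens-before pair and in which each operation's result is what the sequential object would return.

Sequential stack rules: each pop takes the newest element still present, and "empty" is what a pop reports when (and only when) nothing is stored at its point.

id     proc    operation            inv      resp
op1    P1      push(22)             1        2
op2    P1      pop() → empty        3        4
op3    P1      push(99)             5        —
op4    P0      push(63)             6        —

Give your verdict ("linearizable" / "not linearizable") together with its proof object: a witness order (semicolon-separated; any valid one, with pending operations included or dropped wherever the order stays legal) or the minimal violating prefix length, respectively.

already the first 4 events (up to op2's response at time 4) admit no linearization; the first 3 still do
the sole real-time-consistent order of 2 completed operations fails the stack replay
take op1, op2: step 2 already fails, because op2 pop() → empty cannot occur there

not linearizable — minimal violating prefix: 4 events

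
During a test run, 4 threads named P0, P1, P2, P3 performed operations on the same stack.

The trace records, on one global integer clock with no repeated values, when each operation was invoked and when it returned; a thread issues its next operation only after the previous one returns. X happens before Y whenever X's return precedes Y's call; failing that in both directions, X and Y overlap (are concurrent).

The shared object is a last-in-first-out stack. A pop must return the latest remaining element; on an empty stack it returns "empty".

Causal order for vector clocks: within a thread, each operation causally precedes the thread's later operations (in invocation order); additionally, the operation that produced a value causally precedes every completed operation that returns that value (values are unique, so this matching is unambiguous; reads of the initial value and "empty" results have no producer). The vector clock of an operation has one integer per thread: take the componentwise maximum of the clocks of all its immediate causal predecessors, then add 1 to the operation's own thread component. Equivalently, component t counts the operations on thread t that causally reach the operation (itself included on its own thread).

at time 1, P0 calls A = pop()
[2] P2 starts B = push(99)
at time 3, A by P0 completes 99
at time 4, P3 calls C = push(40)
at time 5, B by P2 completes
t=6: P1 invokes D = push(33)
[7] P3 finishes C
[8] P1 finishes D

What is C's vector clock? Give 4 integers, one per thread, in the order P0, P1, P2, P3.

(0, 0, 0, 1)

C (invocation 4): nothing precedes it; P3's component alone gives (0, 0, 0, 1)
B (invocation 2): nothing precedes it; P2's component alone gives (0, 0, 1, 0)
D (invocation 6): nothing precedes it; P1's component alone gives (0, 1, 0, 0)
merge at A (invoked 1): VC(B)=(0, 0, 1, 0), own-thread bump on P0 → (1, 0, 1, 0)
target: VC(C) = (0, 0, 0, 1)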